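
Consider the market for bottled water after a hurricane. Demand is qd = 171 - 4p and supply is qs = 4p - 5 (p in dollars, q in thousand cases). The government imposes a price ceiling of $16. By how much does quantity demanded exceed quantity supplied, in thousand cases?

Setting quantity demanded equal to quantity supplied, 171 - 4p = 4p - 5, gives p* = 22 and q* = 83.
Because the ceiling (16) lies below the market-clearing price, it is binding.
At p = 16: qd = 171 - 4·16 = 107 and qs = 4·16 - 5 = 59.
Shortage = qd - qs = 107 - 59 = 48.

48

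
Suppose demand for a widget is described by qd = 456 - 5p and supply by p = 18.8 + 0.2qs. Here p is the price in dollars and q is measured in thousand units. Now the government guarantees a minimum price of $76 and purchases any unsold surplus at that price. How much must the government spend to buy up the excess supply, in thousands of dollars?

Rearranging supply gives qs = 5p - 94. In a free market, 456 - 5p = 5p - 94 gives the equilibrium p* = 55, q* = 181.
Since 76 > 55, the floor is binding.
At p = 76: qd = 456 - 5·76 = 76 and qs = 5·76 - 94 = 286.
Surplus = qs - qd = 210.
Government expenditure = surplus × support price = 210 × 76 = 15960.

15960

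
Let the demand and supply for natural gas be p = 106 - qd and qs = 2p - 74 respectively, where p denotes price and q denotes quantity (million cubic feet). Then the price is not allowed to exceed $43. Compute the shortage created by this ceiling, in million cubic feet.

Rearranging demand gives qd = 106 - p. In a free market, 106 - p = 2p - 74 gives the equilibrium p* = 60, q* = 46.
Since 43 < 60, the ceiling is binding.
At p = 43: qd = 106 - 43 = 63 and qs = 2·43 - 74 = 12.
Shortage = qd - qs = 63 - 12 = 51.

51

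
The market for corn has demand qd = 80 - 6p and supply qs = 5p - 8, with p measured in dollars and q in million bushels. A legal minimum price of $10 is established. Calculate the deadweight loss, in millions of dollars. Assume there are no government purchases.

Without the control the market clears where 80 - 6p = 5p - 8, i.e. p* = 8 and q* = 32.
Since 10 > 8, the floor is binding.
At p = 10: qd = 80 - 6·10 = 20 and qs = 5·10 - 8 = 42.
Quantity traded falls to 20. At q = 20 the demand price is (80 - 20)/6 = 10 and the supply price is (8 + 20)/5 = 5.6.
Deadweight loss = ½ · (10 - 5.6) · (32 - 20) = ½ · 4.4 · 12 = 26.4.

26.4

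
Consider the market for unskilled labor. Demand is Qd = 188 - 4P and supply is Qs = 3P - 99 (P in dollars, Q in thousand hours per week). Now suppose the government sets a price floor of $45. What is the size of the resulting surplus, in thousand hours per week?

28

In a free market, 188 - 4P = 3P - 99 gives the equilibrium P* = 41, Q* = 24.
Since 45 > 41, the floor is binding.
At P = 45: Qd = 188 - 4·45 = 8 and Qs = 3·45 - 99 = 36.
Surplus = Qs - Qd = 36 - 8 = 28.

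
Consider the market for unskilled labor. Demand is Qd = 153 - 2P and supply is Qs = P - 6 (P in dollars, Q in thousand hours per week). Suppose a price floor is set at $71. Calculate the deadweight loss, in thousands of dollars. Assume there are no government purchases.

Setting quantity demanded equal to quantity supplied, 153 - 2P = P - 6, gives P* = 53 and Q* = 47.
Because the floor (71) lies above the market-clearing price, it is binding.
At P = 71: Qd = 153 - 2·71 = 11 and Qs = 71 - 6 = 65.
Quantity traded falls to 11. At Q = 11 the demand price is (153 - 11)/2 = 71 and the supply price is 6 + 11 = 17.
Deadweight loss = ½ · (71 - 17) · (47 - 11) = ½ · 54 · 36 = 972.

972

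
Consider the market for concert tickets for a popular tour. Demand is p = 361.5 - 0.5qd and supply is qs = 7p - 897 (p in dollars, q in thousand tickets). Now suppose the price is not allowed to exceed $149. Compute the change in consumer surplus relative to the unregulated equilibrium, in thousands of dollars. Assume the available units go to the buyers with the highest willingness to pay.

-7246.25

Rearranging demand gives qd = 723 - 2p. Setting quantity demanded equal to quantity supplied, 723 - 2p = 7p - 897, gives p* = 180 and q* = 363.
Because the ceiling (149) lies below the market-clearing price, it is binding.
At p = 149: qd = 723 - 2·149 = 425 and qs = 7·149 - 897 = 146.
Consumer surplus without the control is ½ · (361.5 - 180) · 363 = 32942.25.
With the ceiling, 146 units are sold at 149 (assume they go to the highest-value buyers). The demand price at q = 146 is 288.5, so CS = ½ · [(361.5 - 149) + (288.5 - 149)] · 146 = 25696.
Change in consumer surplus = 25696 - 32942.25 = -7246.25.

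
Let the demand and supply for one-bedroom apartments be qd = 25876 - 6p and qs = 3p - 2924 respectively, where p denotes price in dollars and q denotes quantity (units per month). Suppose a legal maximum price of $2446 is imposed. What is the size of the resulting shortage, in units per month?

Without the control the market clears where 25876 - 6p = 3p - 2924, i.e. p* = 3200 and q* = 6676.
Because the ceiling (2446) lies below the market-clearing price, it is binding.
At p = 2446: qd = 25876 - 6·2446 = 11200 and qs = 3·2446 - 2924 = 4414.
Shortage = qd - qs = 11200 - 4414 = 6786.

6786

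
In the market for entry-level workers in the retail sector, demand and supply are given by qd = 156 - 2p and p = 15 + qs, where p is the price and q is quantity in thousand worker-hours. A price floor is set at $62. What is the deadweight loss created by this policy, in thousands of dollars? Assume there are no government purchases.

Rearranging supply gives qs = p - 15. Equilibrium: 156 - 2p = p - 15, so 171 = 3p and p* = 57, q* = 42.
Since 62 > 57, the floor is binding.
At p = 62: qd = 156 - 2·62 = 32 and qs = 62 - 15 = 47.
Quantity traded falls to 32. At q = 32 the demand price is (156 - 32)/2 = 62 and the supply price is 15 + 32 = 47.
Deadweight loss = ½ · (62 - 47) · (42 - 32) = ½ · 15 · 10 = 75.

75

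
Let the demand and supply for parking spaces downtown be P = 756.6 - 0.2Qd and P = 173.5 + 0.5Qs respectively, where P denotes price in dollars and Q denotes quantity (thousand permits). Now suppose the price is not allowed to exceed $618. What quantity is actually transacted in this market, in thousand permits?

Rearranging demand gives Qd = 3783 - 5P; rearranging supply gives Qs = 2P - 347. Setting quantity demanded equal to quantity supplied, 3783 - 5P = 2P - 347, gives P* = 590 and Q* = 833.
The ceiling of 618 is above the equilibrium price 590, so it is not binding; the market clears at P* = 590, Q* = 833.

833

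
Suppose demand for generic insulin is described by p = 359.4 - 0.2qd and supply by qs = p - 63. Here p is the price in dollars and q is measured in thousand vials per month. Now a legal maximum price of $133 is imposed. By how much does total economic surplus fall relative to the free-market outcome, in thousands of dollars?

18797.4

Rearranging demand gives qd = 1797 - 5p. Setting quantity demanded equal to quantity supplied, 1797 - 5p = p - 63, gives p* = 310 and q* = 247.
The ceiling of 133 is below the equilibrium price 310, so it binds.
At p = 133: qd = 1797 - 5·133 = 1132 and qs = 133 - 63 = 70.
Quantity traded falls to 70. At q = 70 the demand price is (1797 - 70)/5 = 345.4 and the supply price is 63 + 70 = 133.
Deadweight loss = ½ · (345.4 - 133) · (247 - 70) = ½ · 212.4 · 177 = 18797.4.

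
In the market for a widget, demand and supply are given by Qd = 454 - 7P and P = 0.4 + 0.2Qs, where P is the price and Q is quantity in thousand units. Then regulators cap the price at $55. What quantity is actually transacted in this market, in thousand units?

188

Rearranging supply gives Qs = 5P - 2. In a free market, 454 - 7P = 5P - 2 gives the equilibrium P* = 38, Q* = 188.
The ceiling of 55 is above the equilibrium price 38, so it is not binding; the market clears at P* = 38, Q* = 188.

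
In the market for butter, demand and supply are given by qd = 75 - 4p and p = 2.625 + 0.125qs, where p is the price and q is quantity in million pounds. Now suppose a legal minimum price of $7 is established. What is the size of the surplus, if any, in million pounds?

Rearranging supply gives qs = 8p - 21. Equilibrium: 75 - 4p = 8p - 21, so 96 = 12p and p* = 8, q* = 43.
Since 7 is below p* = 8, the floor does not bind and the free-market outcome prevails.
Since the control does not bind, there is no surplus.

0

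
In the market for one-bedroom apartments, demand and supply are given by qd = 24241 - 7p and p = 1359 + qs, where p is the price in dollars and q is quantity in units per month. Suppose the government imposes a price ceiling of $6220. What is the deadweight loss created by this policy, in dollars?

0

Rearranging supply gives qs = p - 1359. In a free market, 24241 - 7p = p - 1359 gives the equilibrium p* = 3200, q* = 1841.
The ceiling of 6220 is above the equilibrium price 3200, so it is not binding; the market clears at p* = 3200, q* = 1841.
Since the control does not bind, no trades are prevented and deadweight loss is zero.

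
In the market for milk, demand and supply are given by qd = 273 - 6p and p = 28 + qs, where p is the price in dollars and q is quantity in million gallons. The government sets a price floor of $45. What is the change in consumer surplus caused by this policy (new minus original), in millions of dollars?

-18

Rearranging supply gives qs = p - 28. Setting quantity demanded equal to quantity supplied, 273 - 6p = p - 28, gives p* = 43 and q* = 15.
Because the floor (45) lies above the market-clearing price, it is binding.
At p = 45: qd = 273 - 6·45 = 3 and qs = 45 - 28 = 17.
Consumer surplus without the control is ½ · (45.5 - 43) · 15 = 18.75.
With the floor, consumers buy 3 units at 45, so CS = ½ · (45.5 - 45) · 3 = 0.75.
Change in consumer surplus = 0.75 - 18.75 = -18.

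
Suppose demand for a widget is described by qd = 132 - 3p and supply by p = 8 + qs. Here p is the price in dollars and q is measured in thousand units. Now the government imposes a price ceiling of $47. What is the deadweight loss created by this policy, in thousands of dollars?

Rearranging supply gives qs = p - 8. Setting quantity demanded equal to quantity supplied, 132 - 3p = p - 8, gives p* = 35 and q* = 27.
Since 47 is above p* = 35, the ceiling does not bind and the free-market outcome prevails.
Since the control does not bind, no trades are prevented and deadweight loss is zero.

0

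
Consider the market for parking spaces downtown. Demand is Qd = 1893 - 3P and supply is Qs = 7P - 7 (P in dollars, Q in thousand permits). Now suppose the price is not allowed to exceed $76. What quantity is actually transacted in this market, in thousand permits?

Without the control the market clears where 1893 - 3P = 7P - 7, i.e. P* = 190 and Q* = 1323.
The ceiling of 76 is below the equilibrium price 190, so it binds.
At P = 76: Qd = 1893 - 3·76 = 1665 and Qs = 7·76 - 7 = 525.
The quantity actually transacted is the short side, supply: 525.

525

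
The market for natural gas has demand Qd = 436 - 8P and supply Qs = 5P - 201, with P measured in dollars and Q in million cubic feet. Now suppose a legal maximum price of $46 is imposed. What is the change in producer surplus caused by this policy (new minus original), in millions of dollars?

-109.5

Without the control the market clears where 436 - 8P = 5P - 201, i.e. P* = 49 and Q* = 44.
Since 46 < 49, the ceiling is binding.
At P = 46: Qd = 436 - 8·46 = 68 and Qs = 5·46 - 201 = 29.
Producer surplus without the control is ½ · (49 - 40.2) · 44 = 193.6.
With the ceiling, producers sell 29 units at 46, so PS = ½ · (46 - 40.2) · 29 = 84.1.
Change in producer surplus = 84.1 - 193.6 = -109.5.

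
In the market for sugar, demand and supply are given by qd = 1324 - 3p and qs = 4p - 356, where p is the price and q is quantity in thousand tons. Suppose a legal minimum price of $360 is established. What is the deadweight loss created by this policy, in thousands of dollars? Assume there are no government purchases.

37800

Without the control the market clears where 1324 - 3p = 4p - 356, i.e. p* = 240 and q* = 604.
Since 360 > 240, the floor is binding.
At p = 360: qd = 1324 - 3·360 = 244 and qs = 4·360 - 356 = 1084.
Quantity traded falls to 244. At q = 244 the demand price is (1324 - 244)/3 = 360 and the supply price is (356 + 244)/4 = 150.
Deadweight loss = ½ · (360 - 150) · (604 - 244) = ½ · 210 · 360 = 37800.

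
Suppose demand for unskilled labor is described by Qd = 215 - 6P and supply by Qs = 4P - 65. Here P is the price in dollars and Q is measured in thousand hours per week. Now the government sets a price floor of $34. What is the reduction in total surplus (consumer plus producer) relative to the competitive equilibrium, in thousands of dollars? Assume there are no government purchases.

270

Without the control the market clears where 215 - 6P = 4P - 65, i.e. P* = 28 and Q* = 47.
The floor of 34 is above the equilibrium price 28, so it binds.
At P = 34: Qd = 215 - 6·34 = 11 and Qs = 4·34 - 65 = 71.
Quantity traded falls to 11. At Q = 11 the demand price is (215 - 11)/6 = 34 and the supply price is (65 + 11)/4 = 19.
Deadweight loss = ½ · (34 - 19) · (47 - 11) = ½ · 15 · 36 = 270.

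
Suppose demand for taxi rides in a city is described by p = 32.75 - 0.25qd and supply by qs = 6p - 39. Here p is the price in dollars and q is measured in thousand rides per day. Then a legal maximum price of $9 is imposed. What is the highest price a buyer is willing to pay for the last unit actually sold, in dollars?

29

Rearranging demand gives qd = 131 - 4p. In a free market, 131 - 4p = 6p - 39 gives the equilibrium p* = 17, q* = 63.
Since 9 < 17, the ceiling is binding.
At p = 9: qd = 131 - 4·9 = 95 and qs = 6·9 - 39 = 15.
Only 15 units reach the market. On the demand curve, the marginal buyer's willingness to pay at q = 15 is (131 - 15)/4 = 29.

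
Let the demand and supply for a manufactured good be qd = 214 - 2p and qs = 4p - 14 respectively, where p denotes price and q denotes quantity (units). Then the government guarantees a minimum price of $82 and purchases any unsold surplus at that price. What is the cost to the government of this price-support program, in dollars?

21648

Equilibrium: 214 - 2p = 4p - 14, so 228 = 6p and p* = 38, q* = 138.
The floor of 82 is above the equilibrium price 38, so it binds.
At p = 82: qd = 214 - 2·82 = 50 and qs = 4·82 - 14 = 314.
Surplus = qs - qd = 264.
Government expenditure = surplus × support price = 264 × 82 = 21648.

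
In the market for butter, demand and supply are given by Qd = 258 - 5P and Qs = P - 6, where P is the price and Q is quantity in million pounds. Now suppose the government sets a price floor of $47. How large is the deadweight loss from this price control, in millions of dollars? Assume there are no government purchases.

Without the control the market clears where 258 - 5P = P - 6, i.e. P* = 44 and Q* = 38.
The floor of 47 is above the equilibrium price 44, so it binds.
At P = 47: Qd = 258 - 5·47 = 23 and Qs = 47 - 6 = 41.
Quantity traded falls to 23. At Q = 23 the demand price is (258 - 23)/5 = 47 and the supply price is 6 + 23 = 29.
Deadweight loss = ½ · (47 - 29) · (38 - 23) = ½ · 18 · 15 = 135.

135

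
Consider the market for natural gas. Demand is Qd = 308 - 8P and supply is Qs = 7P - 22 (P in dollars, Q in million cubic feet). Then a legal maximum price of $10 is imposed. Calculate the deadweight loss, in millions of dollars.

Equilibrium: 308 - 8P = 7P - 22, so 330 = 15P and P* = 22, Q* = 132.
Since 10 < 22, the ceiling is binding.
At P = 10: Qd = 308 - 8·10 = 228 and Qs = 7·10 - 22 = 48.
Quantity traded falls to 48. At Q = 48 the demand price is (308 - 48)/8 = 32.5 and the supply price is (22 + 48)/7 = 10.
Deadweight loss = ½ · (32.5 - 10) · (132 - 48) = ½ · 22.5 · 84 = 945.

945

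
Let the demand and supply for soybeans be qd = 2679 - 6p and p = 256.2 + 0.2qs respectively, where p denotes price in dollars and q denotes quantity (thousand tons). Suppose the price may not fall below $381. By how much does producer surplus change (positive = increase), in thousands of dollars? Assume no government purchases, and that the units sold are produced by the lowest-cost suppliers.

Rearranging supply gives qs = 5p - 1281. Equilibrium: 2679 - 6p = 5p - 1281, so 3960 = 11p and p* = 360, q* = 519.
Since 381 > 360, the floor is binding.
At p = 381: qd = 2679 - 6·381 = 393 and qs = 5·381 - 1281 = 624.
Producer surplus without the control is ½ · (360 - 256.2) · 519 = 26936.1.
With the floor, 393 units are sold at 381. The supply price at q = 393 is 334.8, so PS = ½ · [(381 - 256.2) + (381 - 334.8)] · 393 = 33601.5.
Change in producer surplus = 33601.5 - 26936.1 = 6665.4.

6665.4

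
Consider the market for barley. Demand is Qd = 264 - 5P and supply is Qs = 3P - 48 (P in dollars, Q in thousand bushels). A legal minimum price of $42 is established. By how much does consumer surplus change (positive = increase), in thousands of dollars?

-184.5

Without the control the market clears where 264 - 5P = 3P - 48, i.e. P* = 39 and Q* = 69.
Because the floor (42) lies above the market-clearing price, it is binding.
At P = 42: Qd = 264 - 5·42 = 54 and Qs = 3·42 - 48 = 78.
Consumer surplus without the control is ½ · (52.8 - 39) · 69 = 476.1.
With the floor, consumers buy 54 units at 42, so CS = ½ · (52.8 - 42) · 54 = 291.6.
Change in consumer surplus = 291.6 - 476.1 = -184.5.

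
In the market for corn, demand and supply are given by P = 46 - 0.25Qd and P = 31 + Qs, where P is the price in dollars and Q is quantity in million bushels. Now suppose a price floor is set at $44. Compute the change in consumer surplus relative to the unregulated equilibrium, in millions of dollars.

Rearranging demand gives Qd = 184 - 4P; rearranging supply gives Qs = P - 31. Setting quantity demanded equal to quantity supplied, 184 - 4P = P - 31, gives P* = 43 and Q* = 12.
The floor of 44 is above the equilibrium price 43, so it binds.
At P = 44: Qd = 184 - 4·44 = 8 and Qs = 44 - 31 = 13.
Consumer surplus without the control is ½ · (46 - 43) · 12 = 18.
With the floor, consumers buy 8 units at 44, so CS = ½ · (46 - 44) · 8 = 8.
Change in consumer surplus = 8 - 18 = -10.

-10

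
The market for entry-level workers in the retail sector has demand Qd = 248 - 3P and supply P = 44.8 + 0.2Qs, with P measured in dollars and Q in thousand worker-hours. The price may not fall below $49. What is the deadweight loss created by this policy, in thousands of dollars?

0

Rearranging supply gives Qs = 5P - 224. Setting quantity demanded equal to quantity supplied, 248 - 3P = 5P - 224, gives P* = 59 and Q* = 71.
Since 49 is below P* = 59, the floor does not bind and the free-market outcome prevails.
Since the control does not bind, no trades are prevented and deadweight loss is zero.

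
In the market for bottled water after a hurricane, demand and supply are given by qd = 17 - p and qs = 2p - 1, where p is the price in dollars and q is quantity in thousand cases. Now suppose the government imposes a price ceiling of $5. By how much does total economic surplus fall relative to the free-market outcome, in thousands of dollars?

Without the control the market clears where 17 - p = 2p - 1, i.e. p* = 6 and q* = 11.
Since 5 < 6, the ceiling is binding.
At p = 5: qd = 17 - 5 = 12 and qs = 2·5 - 1 = 9.
Quantity traded falls to 9. At q = 9 the demand price is 17 - 9 = 8 and the supply price is (1 + 9)/2 = 5.
Deadweight loss = ½ · (8 - 5) · (11 - 9) = ½ · 3 · 2 = 3.

3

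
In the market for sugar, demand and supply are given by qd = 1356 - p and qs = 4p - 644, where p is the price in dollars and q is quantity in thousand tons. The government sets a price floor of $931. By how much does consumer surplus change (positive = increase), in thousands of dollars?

-366655.5

In a free market, 1356 - p = 4p - 644 gives the equilibrium p* = 400, q* = 956.
The floor of 931 is above the equilibrium price 400, so it binds.
At p = 931: qd = 1356 - 931 = 425 and qs = 4·931 - 644 = 3080.
Consumer surplus without the control is ½ · (1356 - 400) · 956 = 456968.
With the floor, consumers buy 425 units at 931, so CS = ½ · (1356 - 931) · 425 = 90312.5.
Change in consumer surplus = 90312.5 - 456968 = -366655.5.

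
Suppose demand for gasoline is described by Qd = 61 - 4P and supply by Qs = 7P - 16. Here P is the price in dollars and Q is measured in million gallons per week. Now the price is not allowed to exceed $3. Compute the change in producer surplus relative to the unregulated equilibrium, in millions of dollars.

Without the control the market clears where 61 - 4P = 7P - 16, i.e. P* = 7 and Q* = 33.
The ceiling of 3 is below the equilibrium price 7, so it binds.
At P = 3: Qd = 61 - 4·3 = 49 and Qs = 7·3 - 16 = 5.
Producer surplus without the control is ½ · (7 - 16/7) · 33 = 1089/14.
With the ceiling, producers sell 5 units at 3, so PS = ½ · (3 - 16/7) · 5 = 25/14.
Change in producer surplus = 25/14 - 1089/14 = -76.

-76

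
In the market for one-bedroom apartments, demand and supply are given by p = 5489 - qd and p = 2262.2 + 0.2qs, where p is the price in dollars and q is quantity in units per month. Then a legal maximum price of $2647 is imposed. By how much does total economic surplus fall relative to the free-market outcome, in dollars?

Rearranging demand gives qd = 5489 - p; rearranging supply gives qs = 5p - 11311. In a free market, 5489 - p = 5p - 11311 gives the equilibrium p* = 2800, q* = 2689.
Because the ceiling (2647) lies below the market-clearing price, it is binding.
At p = 2647: qd = 5489 - 2647 = 2842 and qs = 5·2647 - 11311 = 1924.
Quantity traded falls to 1924. At q = 1924 the demand price is 5489 - 1924 = 3565 and the supply price is (11311 + 1924)/5 = 2647.
Deadweight loss = ½ · (3565 - 2647) · (2689 - 1924) = ½ · 918 · 765 = 351135.

351135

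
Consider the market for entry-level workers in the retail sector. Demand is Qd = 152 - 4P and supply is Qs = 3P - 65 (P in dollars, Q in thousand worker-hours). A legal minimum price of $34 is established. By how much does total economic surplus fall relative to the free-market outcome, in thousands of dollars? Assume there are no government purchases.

Without the control the market clears where 152 - 4P = 3P - 65, i.e. P* = 31 and Q* = 28.
Since 34 > 31, the floor is binding.
At P = 34: Qd = 152 - 4·34 = 16 and Qs = 3·34 - 65 = 37.
Quantity traded falls to 16. At Q = 16 the demand price is (152 - 16)/4 = 34 and the supply price is (65 + 16)/3 = 27.
Deadweight loss = ½ · (34 - 27) · (28 - 16) = ½ · 7 · 12 = 42.

42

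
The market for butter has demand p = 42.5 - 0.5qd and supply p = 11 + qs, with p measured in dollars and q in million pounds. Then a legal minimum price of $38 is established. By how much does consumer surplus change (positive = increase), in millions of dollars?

Rearranging demand gives qd = 85 - 2p; rearranging supply gives qs = p - 11. Setting quantity demanded equal to quantity supplied, 85 - 2p = p - 11, gives p* = 32 and q* = 21.
The floor of 38 is above the equilibrium price 32, so it binds.
At p = 38: qd = 85 - 2·38 = 9 and qs = 38 - 11 = 27.
Consumer surplus without the control is ½ · (42.5 - 32) · 21 = 110.25.
With the floor, consumers buy 9 units at 38, so CS = ½ · (42.5 - 38) · 9 = 20.25.
Change in consumer surplus = 20.25 - 110.25 = -90.

-90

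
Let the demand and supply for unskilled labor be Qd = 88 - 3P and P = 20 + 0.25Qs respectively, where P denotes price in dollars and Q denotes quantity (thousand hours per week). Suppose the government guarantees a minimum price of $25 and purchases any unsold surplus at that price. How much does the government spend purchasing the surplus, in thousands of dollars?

Rearranging supply gives Qs = 4P - 80. In a free market, 88 - 3P = 4P - 80 gives the equilibrium P* = 24, Q* = 16.
The floor of 25 is above the equilibrium price 24, so it binds.
At P = 25: Qd = 88 - 3·25 = 13 and Qs = 4·25 - 80 = 20.
Surplus = Qs - Qd = 7.
Government expenditure = surplus × support price = 7 × 25 = 175.

175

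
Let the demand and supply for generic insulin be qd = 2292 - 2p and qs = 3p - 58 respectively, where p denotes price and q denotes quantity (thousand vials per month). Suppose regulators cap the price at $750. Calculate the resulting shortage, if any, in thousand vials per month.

0

Without the control the market clears where 2292 - 2p = 3p - 58, i.e. p* = 470 and q* = 1352.
The ceiling of 750 is above the equilibrium price 470, so it is not binding; the market clears at p* = 470, q* = 1352.
Since the control does not bind, there is no shortage.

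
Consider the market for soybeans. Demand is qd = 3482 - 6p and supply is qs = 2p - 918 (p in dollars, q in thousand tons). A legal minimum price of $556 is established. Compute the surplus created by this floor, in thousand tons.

Setting quantity demanded equal to quantity supplied, 3482 - 6p = 2p - 918, gives p* = 550 and q* = 182.
Since 556 > 550, the floor is binding.
At p = 556: qd = 3482 - 6·556 = 146 and qs = 2·556 - 918 = 194.
Surplus = qs - qd = 194 - 146 = 48.

48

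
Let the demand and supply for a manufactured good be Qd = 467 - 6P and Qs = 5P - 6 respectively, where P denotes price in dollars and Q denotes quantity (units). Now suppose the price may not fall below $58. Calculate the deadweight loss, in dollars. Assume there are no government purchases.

1485

In a free market, 467 - 6P = 5P - 6 gives the equilibrium P* = 43, Q* = 209.
Because the floor (58) lies above the market-clearing price, it is binding.
At P = 58: Qd = 467 - 6·58 = 119 and Qs = 5·58 - 6 = 284.
Quantity traded falls to 119. At Q = 119 the demand price is (467 - 119)/6 = 58 and the supply price is (6 + 119)/5 = 25.
Deadweight loss = ½ · (58 - 25) · (209 - 119) = ½ · 33 · 90 = 1485.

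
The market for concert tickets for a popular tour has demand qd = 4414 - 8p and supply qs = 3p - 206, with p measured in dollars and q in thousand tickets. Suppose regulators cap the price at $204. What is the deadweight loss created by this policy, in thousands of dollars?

Without the control the market clears where 4414 - 8p = 3p - 206, i.e. p* = 420 and q* = 1054.
Because the ceiling (204) lies below the market-clearing price, it is binding.
At p = 204: qd = 4414 - 8·204 = 2782 and qs = 3·204 - 206 = 406.
Quantity traded falls to 406. At q = 406 the demand price is (4414 - 406)/8 = 501 and the supply price is (206 + 406)/3 = 204.
Deadweight loss = ½ · (501 - 204) · (1054 - 406) = ½ · 297 · 648 = 96228.

96228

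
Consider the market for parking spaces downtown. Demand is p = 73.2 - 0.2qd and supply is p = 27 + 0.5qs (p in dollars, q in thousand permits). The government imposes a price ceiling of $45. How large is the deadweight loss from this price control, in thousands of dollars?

315

Rearranging demand gives qd = 366 - 5p; rearranging supply gives qs = 2p - 54. Without the control the market clears where 366 - 5p = 2p - 54, i.e. p* = 60 and q* = 66.
Since 45 < 60, the ceiling is binding.
At p = 45: qd = 366 - 5·45 = 141 and qs = 2·45 - 54 = 36.
Quantity traded falls to 36. At q = 36 the demand price is (366 - 36)/5 = 66 and the supply price is (54 + 36)/2 = 45.
Deadweight loss = ½ · (66 - 45) · (66 - 36) = ½ · 21 · 30 = 315.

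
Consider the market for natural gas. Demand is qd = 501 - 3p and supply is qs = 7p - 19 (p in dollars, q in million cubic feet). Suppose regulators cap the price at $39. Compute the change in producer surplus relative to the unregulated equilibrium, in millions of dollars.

Without the control the market clears where 501 - 3p = 7p - 19, i.e. p* = 52 and q* = 345.
Because the ceiling (39) lies below the market-clearing price, it is binding.
At p = 39: qd = 501 - 3·39 = 384 and qs = 7·39 - 19 = 254.
Producer surplus without the control is ½ · (52 - 19/7) · 345 = 119025/14.
With the ceiling, producers sell 254 units at 39, so PS = ½ · (39 - 19/7) · 254 = 32258/7.
Change in producer surplus = 32258/7 - 119025/14 = -3893.5.

-3893.5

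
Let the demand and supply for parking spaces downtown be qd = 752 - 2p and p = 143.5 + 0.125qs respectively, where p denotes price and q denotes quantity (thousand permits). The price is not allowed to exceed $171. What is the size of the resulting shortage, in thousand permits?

190

Rearranging supply gives qs = 8p - 1148. Setting quantity demanded equal to quantity supplied, 752 - 2p = 8p - 1148, gives p* = 190 and q* = 372.
Since 171 < 190, the ceiling is binding.
At p = 171: qd = 752 - 2·171 = 410 and qs = 8·171 - 1148 = 220.
Shortage = qd - qs = 410 - 220 = 190.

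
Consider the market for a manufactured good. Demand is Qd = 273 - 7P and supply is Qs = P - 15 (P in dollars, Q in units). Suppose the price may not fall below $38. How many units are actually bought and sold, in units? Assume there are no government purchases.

Equilibrium: 273 - 7P = P - 15, so 288 = 8P and P* = 36, Q* = 21.
The floor of 38 is above the equilibrium price 36, so it binds.
At P = 38: Qd = 273 - 7·38 = 7 and Qs = 38 - 15 = 23.
The quantity actually transacted is the short side, demand: 7.

7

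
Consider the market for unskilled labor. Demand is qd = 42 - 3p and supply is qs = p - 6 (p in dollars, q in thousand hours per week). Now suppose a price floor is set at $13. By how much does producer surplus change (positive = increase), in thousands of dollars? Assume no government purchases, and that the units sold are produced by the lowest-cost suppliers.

-1.5

In a free market, 42 - 3p = p - 6 gives the equilibrium p* = 12, q* = 6.
Since 13 > 12, the floor is binding.
At p = 13: qd = 42 - 3·13 = 3 and qs = 13 - 6 = 7.
Producer surplus without the control is ½ · (12 - 6) · 6 = 18.
With the floor, 3 units are sold at 13. The supply price at q = 3 is 9, so PS = ½ · [(13 - 6) + (13 - 9)] · 3 = 16.5.
Change in producer surplus = 16.5 - 18 = -1.5.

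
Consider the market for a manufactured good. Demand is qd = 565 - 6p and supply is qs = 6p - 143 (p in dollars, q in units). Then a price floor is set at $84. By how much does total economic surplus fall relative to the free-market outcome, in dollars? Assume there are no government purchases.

Setting quantity demanded equal to quantity supplied, 565 - 6p = 6p - 143, gives p* = 59 and q* = 211.
Because the floor (84) lies above the market-clearing price, it is binding.
At p = 84: qd = 565 - 6·84 = 61 and qs = 6·84 - 143 = 361.
Quantity traded falls to 61. At q = 61 the demand price is (565 - 61)/6 = 84 and the supply price is (143 + 61)/6 = 34.
Deadweight loss = ½ · (84 - 34) · (211 - 61) = ½ · 50 · 150 = 3750.

3750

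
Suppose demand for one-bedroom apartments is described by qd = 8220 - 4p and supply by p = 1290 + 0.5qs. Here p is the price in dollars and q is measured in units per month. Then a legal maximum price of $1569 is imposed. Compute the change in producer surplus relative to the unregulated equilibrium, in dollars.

Rearranging supply gives qs = 2p - 2580. Without the control the market clears where 8220 - 4p = 2p - 2580, i.e. p* = 1800 and q* = 1020.
Since 1569 < 1800, the ceiling is binding.
At p = 1569: qd = 8220 - 4·1569 = 1944 and qs = 2·1569 - 2580 = 558.
Producer surplus without the control is ½ · (1800 - 1290) · 1020 = 260100.
With the ceiling, producers sell 558 units at 1569, so PS = ½ · (1569 - 1290) · 558 = 77841.
Change in producer surplus = 77841 - 260100 = -182259.

-182259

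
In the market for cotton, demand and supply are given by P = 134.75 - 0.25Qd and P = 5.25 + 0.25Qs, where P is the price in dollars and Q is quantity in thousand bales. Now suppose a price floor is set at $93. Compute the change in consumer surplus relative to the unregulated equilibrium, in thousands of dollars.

-4899

Rearranging demand gives Qd = 539 - 4P; rearranging supply gives Qs = 4P - 21. Without the control the market clears where 539 - 4P = 4P - 21, i.e. P* = 70 and Q* = 259.
Since 93 > 70, the floor is binding.
At P = 93: Qd = 539 - 4·93 = 167 and Qs = 4·93 - 21 = 351.
Consumer surplus without the control is ½ · (134.75 - 70) · 259 = 8385.125.
With the floor, consumers buy 167 units at 93, so CS = ½ · (134.75 - 93) · 167 = 3486.125.
Change in consumer surplus = 3486.125 - 8385.125 = -4899.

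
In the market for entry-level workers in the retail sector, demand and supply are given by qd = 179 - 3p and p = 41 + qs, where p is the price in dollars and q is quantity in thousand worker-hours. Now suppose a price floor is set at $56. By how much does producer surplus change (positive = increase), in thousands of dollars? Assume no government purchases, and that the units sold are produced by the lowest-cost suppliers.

Rearranging supply gives qs = p - 41. Equilibrium: 179 - 3p = p - 41, so 220 = 4p and p* = 55, q* = 14.
The floor of 56 is above the equilibrium price 55, so it binds.
At p = 56: qd = 179 - 3·56 = 11 and qs = 56 - 41 = 15.
Producer surplus without the control is ½ · (55 - 41) · 14 = 98.
With the floor, 11 units are sold at 56. The supply price at q = 11 is 52, so PS = ½ · [(56 - 41) + (56 - 52)] · 11 = 104.5.
Change in producer surplus = 104.5 - 98 = 6.5.

6.5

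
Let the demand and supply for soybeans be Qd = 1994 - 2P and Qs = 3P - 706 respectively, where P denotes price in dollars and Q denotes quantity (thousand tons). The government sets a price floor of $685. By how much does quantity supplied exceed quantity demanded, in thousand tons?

Equilibrium: 1994 - 2P = 3P - 706, so 2700 = 5P and P* = 540, Q* = 914.
The floor of 685 is above the equilibrium price 540, so it binds.
At P = 685: Qd = 1994 - 2·685 = 624 and Qs = 3·685 - 706 = 1349.
Surplus = Qs - Qd = 1349 - 624 = 725.

725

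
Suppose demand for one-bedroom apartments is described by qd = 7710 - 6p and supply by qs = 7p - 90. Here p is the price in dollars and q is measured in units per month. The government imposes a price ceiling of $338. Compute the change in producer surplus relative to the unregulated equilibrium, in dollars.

Setting quantity demanded equal to quantity supplied, 7710 - 6p = 7p - 90, gives p* = 600 and q* = 4110.
Because the ceiling (338) lies below the market-clearing price, it is binding.
At p = 338: qd = 7710 - 6·338 = 5682 and qs = 7·338 - 90 = 2276.
Producer surplus without the control is ½ · (600 - 90/7) · 4110 = 8446050/7.
With the ceiling, producers sell 2276 units at 338, so PS = ½ · (338 - 90/7) · 2276 = 2590088/7.
Change in producer surplus = 2590088/7 - 8446050/7 = -836566.

-836566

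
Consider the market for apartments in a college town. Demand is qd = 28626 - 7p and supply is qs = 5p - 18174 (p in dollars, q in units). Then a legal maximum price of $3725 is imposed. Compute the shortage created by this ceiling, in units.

2100

Without the control the market clears where 28626 - 7p = 5p - 18174, i.e. p* = 3900 and q* = 1326.
Since 3725 < 3900, the ceiling is binding.
At p = 3725: qd = 28626 - 7·3725 = 2551 and qs = 5·3725 - 18174 = 451.
Shortage = qd - qs = 2551 - 451 = 2100.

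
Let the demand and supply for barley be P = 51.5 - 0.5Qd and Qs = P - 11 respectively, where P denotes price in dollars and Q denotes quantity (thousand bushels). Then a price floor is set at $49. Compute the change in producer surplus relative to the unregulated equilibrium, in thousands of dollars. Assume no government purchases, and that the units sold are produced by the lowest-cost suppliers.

Rearranging demand gives Qd = 103 - 2P. In a free market, 103 - 2P = P - 11 gives the equilibrium P* = 38, Q* = 27.
Because the floor (49) lies above the market-clearing price, it is binding.
At P = 49: Qd = 103 - 2·49 = 5 and Qs = 49 - 11 = 38.
Producer surplus without the control is ½ · (38 - 11) · 27 = 364.5.
With the floor, 5 units are sold at 49. The supply price at Q = 5 is 16, so PS = ½ · [(49 - 11) + (49 - 16)] · 5 = 177.5.
Change in producer surplus = 177.5 - 364.5 = -187.

-187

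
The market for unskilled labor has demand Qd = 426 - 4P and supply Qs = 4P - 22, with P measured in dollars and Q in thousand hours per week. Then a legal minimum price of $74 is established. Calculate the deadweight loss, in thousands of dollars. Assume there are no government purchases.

Setting quantity demanded equal to quantity supplied, 426 - 4P = 4P - 22, gives P* = 56 and Q* = 202.
Because the floor (74) lies above the market-clearing price, it is binding.
At P = 74: Qd = 426 - 4·74 = 130 and Qs = 4·74 - 22 = 274.
Quantity traded falls to 130. At Q = 130 the demand price is (426 - 130)/4 = 74 and the supply price is (22 + 130)/4 = 38.
Deadweight loss = ½ · (74 - 38) · (202 - 130) = ½ · 36 · 72 = 1296.

1296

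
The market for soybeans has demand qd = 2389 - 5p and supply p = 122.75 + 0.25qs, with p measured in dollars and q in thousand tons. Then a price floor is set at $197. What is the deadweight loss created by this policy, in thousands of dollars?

0

Rearranging supply gives qs = 4p - 491. Equilibrium: 2389 - 5p = 4p - 491, so 2880 = 9p and p* = 320, q* = 789.
Since 197 is below p* = 320, the floor does not bind and the free-market outcome prevails.
Since the control does not bind, no trades are prevented and deadweight loss is zero.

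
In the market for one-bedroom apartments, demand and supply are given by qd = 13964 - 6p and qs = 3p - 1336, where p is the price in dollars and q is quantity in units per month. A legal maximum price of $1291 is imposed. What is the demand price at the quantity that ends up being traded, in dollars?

In a free market, 13964 - 6p = 3p - 1336 gives the equilibrium p* = 1700, q* = 3764.
Since 1291 < 1700, the ceiling is binding.
At p = 1291: qd = 13964 - 6·1291 = 6218 and qs = 3·1291 - 1336 = 2537.
Only 2537 units reach the market. On the demand curve, the marginal buyer's willingness to pay at q = 2537 is (13964 - 2537)/6 = 1904.5.

1904.5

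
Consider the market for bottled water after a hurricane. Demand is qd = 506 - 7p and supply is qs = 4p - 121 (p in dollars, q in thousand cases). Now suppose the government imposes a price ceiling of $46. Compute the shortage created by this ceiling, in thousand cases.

Equilibrium: 506 - 7p = 4p - 121, so 627 = 11p and p* = 57, q* = 107.
Since 46 < 57, the ceiling is binding.
At p = 46: qd = 506 - 7·46 = 184 and qs = 4·46 - 121 = 63.
Shortage = qd - qs = 184 - 63 = 121.

121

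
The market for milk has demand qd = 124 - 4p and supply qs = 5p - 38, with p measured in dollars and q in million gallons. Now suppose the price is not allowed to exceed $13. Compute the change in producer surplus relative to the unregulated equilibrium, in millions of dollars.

-197.5

In a free market, 124 - 4p = 5p - 38 gives the equilibrium p* = 18, q* = 52.
Since 13 < 18, the ceiling is binding.
At p = 13: qd = 124 - 4·13 = 72 and qs = 5·13 - 38 = 27.
Producer surplus without the control is ½ · (18 - 7.6) · 52 = 270.4.
With the ceiling, producers sell 27 units at 13, so PS = ½ · (13 - 7.6) · 27 = 72.9.
Change in producer surplus = 72.9 - 270.4 = -197.5.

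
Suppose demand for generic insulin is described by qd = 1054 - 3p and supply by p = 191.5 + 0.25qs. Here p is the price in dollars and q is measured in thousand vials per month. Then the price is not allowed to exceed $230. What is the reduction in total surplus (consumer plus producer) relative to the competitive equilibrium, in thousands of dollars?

4200

Rearranging supply gives qs = 4p - 766. Without the control the market clears where 1054 - 3p = 4p - 766, i.e. p* = 260 and q* = 274.
Since 230 < 260, the ceiling is binding.
At p = 230: qd = 1054 - 3·230 = 364 and qs = 4·230 - 766 = 154.
Quantity traded falls to 154. At q = 154 the demand price is (1054 - 154)/3 = 300 and the supply price is (766 + 154)/4 = 230.
Deadweight loss = ½ · (300 - 230) · (274 - 154) = ½ · 70 · 120 = 4200.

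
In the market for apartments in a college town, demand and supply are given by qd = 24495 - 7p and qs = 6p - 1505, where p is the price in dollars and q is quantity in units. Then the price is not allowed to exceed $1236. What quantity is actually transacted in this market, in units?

Setting quantity demanded equal to quantity supplied, 24495 - 7p = 6p - 1505, gives p* = 2000 and q* = 10495.
Because the ceiling (1236) lies below the market-clearing price, it is binding.
At p = 1236: qd = 24495 - 7·1236 = 15843 and qs = 6·1236 - 1505 = 5911.
The quantity actually transacted is the short side, supply: 5911.

5911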